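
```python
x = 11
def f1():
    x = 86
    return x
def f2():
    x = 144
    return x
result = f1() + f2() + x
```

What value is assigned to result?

Step 1: Each function shadows global x with its own local.
Step 2: f1() returns 86, f2() returns 144.
Step 3: Global x = 11 is unchanged. result = 86 + 144 + 11 = 241

The answer is 241.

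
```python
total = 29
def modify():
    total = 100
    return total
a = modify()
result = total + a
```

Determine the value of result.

Step 1: Global total = 29. modify() returns local total = 100.
Step 2: a = 100. Global total still = 29.
Step 3: result = 29 + 100 = 129

The answer is 129.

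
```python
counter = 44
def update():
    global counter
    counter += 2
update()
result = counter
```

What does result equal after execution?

Step 1: counter = 44 globally.
Step 2: update() modifies global counter: counter += 2 = 46.
Step 3: result = 46

The answer is 46.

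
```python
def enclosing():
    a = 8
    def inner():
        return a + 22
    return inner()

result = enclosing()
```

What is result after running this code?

Step 1: enclosing() defines a = 8.
Step 2: inner() reads a = 8 from enclosing scope, returns 8 + 22 = 30.
Step 3: result = 30

The answer is 30.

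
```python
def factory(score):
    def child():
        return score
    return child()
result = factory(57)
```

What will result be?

Step 1: factory(57) binds parameter score = 57.
Step 2: child() looks up score in enclosing scope and finds the parameter score = 57.
Step 3: result = 57

The answer is 57.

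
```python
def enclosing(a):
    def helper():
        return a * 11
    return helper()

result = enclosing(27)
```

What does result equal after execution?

Step 1: enclosing(27) binds parameter a = 27.
Step 2: helper() accesses a = 27 from enclosing scope.
Step 3: result = 27 * 11 = 297

The answer is 297.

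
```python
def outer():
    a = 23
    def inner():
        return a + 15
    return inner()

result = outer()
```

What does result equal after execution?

Step 1: outer() defines a = 23.
Step 2: inner() reads a = 23 from enclosing scope, returns 23 + 15 = 38.
Step 3: result = 38

The answer is 38.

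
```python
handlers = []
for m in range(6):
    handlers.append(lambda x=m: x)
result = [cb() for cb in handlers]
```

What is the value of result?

Step 1: Default arg x=m captures m at each iteration.
Step 2: Each lambda has its own default: 0, 1, ..., 5.
Step 3: result = [0, 1, 2, 3, 4, 5]

The answer is [0, 1, 2, 3, 4, 5].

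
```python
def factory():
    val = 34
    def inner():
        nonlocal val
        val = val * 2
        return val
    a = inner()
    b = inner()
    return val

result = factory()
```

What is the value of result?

Step 1: val starts at 34.
Step 2: First inner(): val = 34 * 2 = 68.
Step 3: Second inner(): val = 68 * 2 = 136.
Step 4: result = 136

The answer is 136.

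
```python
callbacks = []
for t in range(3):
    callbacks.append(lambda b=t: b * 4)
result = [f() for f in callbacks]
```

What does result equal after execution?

Step 1: Default arg b=t captures t at each iteration.
Step 2: callbacks[k] has b defaulting to k, returns k * 4.
Step 3: result = [0, 4, 8]

The answer is [0, 4, 8].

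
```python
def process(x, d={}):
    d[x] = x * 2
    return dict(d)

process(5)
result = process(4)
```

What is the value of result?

Step 1: Mutable default dict is shared across calls.
Step 2: First call adds 5: 10. Second call adds 4: 8.
Step 3: result = {5: 10, 4: 8}

The answer is {5: 10, 4: 8}.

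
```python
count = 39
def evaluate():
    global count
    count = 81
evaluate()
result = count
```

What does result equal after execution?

Step 1: count = 39 globally.
Step 2: evaluate() declares global count and sets it to 81.
Step 3: After evaluate(), global count = 81. result = 81

The answer is 81.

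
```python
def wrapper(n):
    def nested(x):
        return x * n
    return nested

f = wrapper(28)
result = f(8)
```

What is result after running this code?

Step 1: wrapper(28) creates a closure capturing n = 28.
Step 2: f(8) computes 8 * 28 = 224.
Step 3: result = 224

The answer is 224.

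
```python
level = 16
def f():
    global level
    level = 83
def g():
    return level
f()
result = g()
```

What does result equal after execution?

Step 1: level = 16.
Step 2: f() sets global level = 83.
Step 3: g() reads global level = 83. result = 83

The answer is 83.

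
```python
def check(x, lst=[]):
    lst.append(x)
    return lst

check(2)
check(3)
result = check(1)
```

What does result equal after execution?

Step 1: Mutable default argument gotcha! The list [] is created once.
Step 2: Each call appends to the SAME list: [2], [2, 3], [2, 3, 1].
Step 3: result = [2, 3, 1]

The answer is [2, 3, 1].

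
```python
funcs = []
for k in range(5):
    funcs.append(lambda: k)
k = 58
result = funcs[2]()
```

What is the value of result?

Step 1: Lambdas capture the variable k by reference, not by value.
Step 2: After the loop, k is reassigned to 58.
Step 3: funcs[2]() looks up the current k = 58. result = 58

The answer is 58.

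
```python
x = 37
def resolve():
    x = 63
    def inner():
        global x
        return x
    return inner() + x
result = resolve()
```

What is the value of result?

Step 1: Global x = 37. resolve() shadows with local x = 63.
Step 2: inner() uses global keyword, so inner() returns global x = 37.
Step 3: resolve() returns 37 + 63 = 100

The answer is 100.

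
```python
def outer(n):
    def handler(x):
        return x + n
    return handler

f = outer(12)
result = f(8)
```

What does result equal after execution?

Step 1: outer(12) creates a closure that captures n = 12.
Step 2: f(8) calls the closure with x = 8, returning 8 + 12 = 20.
Step 3: result = 20

The answer is 20.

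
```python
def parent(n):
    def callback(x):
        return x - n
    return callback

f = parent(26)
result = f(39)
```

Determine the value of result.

Step 1: parent(26) creates a closure capturing n = 26.
Step 2: f(39) computes 39 - 26 = 13.
Step 3: result = 13

The answer is 13.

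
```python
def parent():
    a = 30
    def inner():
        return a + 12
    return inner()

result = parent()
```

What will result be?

Step 1: parent() defines a = 30.
Step 2: inner() reads a = 30 from enclosing scope, returns 30 + 12 = 42.
Step 3: result = 42

The answer is 42.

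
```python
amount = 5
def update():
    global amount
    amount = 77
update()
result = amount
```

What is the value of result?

Step 1: amount = 5 globally.
Step 2: update() declares global amount and sets it to 77.
Step 3: After update(), global amount = 77. result = 77

The answer is 77.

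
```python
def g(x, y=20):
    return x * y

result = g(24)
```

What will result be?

Step 1: g(24) uses default y = 20.
Step 2: Returns 24 * 20 = 480.
Step 3: result = 480

The answer is 480.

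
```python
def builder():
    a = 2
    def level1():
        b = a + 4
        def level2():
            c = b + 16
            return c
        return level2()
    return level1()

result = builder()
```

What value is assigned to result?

Step 1: a = 2. b = a + 4 = 6.
Step 2: c = b + 16 = 6 + 16 = 22.
Step 3: result = 22

The answer is 22.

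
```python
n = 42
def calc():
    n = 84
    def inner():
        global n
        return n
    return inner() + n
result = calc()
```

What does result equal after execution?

Step 1: Global n = 42. calc() shadows with local n = 84.
Step 2: inner() uses global keyword, so inner() returns global n = 42.
Step 3: calc() returns 42 + 84 = 126

The answer is 126.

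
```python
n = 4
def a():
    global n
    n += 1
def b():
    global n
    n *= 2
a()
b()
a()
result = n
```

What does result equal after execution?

Step 1: n = 4.
Step 2: a(): n = 4 + 1 = 5.
Step 3: b(): n = 5 * 2 = 10.
Step 4: a(): n = 10 + 1 = 11

The answer is 11.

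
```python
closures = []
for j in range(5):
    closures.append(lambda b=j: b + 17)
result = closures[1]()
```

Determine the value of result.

Step 1: Default argument b=j captures j's value at definition time.
Step 2: closures[1] was defined when j = 1, so b defaults to 1.
Step 3: result = 1 + 17 = 18 (default arg fixes the late binding issue)

The answer is 18.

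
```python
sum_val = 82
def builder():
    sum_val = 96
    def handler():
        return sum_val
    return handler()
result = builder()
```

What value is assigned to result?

Step 1: sum_val = 82 globally, but builder() defines sum_val = 96 locally.
Step 2: handler() looks up sum_val. Not in local scope, so checks enclosing scope (builder) and finds sum_val = 96.
Step 3: result = 96

The answer is 96.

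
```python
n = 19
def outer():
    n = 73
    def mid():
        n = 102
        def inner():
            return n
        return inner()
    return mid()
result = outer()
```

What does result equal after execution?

Step 1: Three levels of shadowing: global 19, outer 73, mid 102.
Step 2: inner() finds n = 102 in enclosing mid() scope.
Step 3: result = 102

The answer is 102.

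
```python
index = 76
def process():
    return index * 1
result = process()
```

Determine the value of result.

Step 1: index = 76 is defined globally.
Step 2: process() looks up index from global scope = 76, then computes 76 * 1 = 76.
Step 3: result = 76

The answer is 76.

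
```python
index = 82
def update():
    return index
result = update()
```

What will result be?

Step 1: index = 82 is defined in the global scope.
Step 2: update() looks up index. No local index exists, so Python checks the global scope via LEGB rule and finds index = 82.
Step 3: result = 82

The answer is 82.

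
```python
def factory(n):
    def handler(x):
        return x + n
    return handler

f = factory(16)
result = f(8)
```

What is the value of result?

Step 1: factory(16) creates a closure that captures n = 16.
Step 2: f(8) calls the closure with x = 8, returning 8 + 16 = 24.
Step 3: result = 24

The answer is 24.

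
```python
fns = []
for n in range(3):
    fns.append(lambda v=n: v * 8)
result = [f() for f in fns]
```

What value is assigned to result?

Step 1: Default arg v=n captures n at each iteration.
Step 2: fns[k] has v defaulting to k, returns k * 8.
Step 3: result = [0, 8, 16]

The answer is [0, 8, 16].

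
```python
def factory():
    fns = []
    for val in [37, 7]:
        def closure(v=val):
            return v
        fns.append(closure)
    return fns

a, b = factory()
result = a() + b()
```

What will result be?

Step 1: Default argument v=val captures val at each iteration.
Step 2: a() returns 37 (captured at first iteration), b() returns 7 (captured at second).
Step 3: result = 37 + 7 = 44

The answer is 44.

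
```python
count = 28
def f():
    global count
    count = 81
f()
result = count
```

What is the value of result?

Step 1: count = 28 globally.
Step 2: f() declares global count and sets it to 81.
Step 3: After f(), global count = 81. result = 81

The answer is 81.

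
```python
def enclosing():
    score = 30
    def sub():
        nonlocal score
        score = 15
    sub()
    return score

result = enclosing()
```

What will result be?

Step 1: enclosing() sets score = 30.
Step 2: sub() uses nonlocal to reassign score = 15.
Step 3: result = 15

The answer is 15.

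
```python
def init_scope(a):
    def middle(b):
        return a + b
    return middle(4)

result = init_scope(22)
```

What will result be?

Step 1: init_scope(22) passes a = 22.
Step 2: middle(4) has b = 4, reads a = 22 from enclosing.
Step 3: result = 22 + 4 = 26

The answer is 26.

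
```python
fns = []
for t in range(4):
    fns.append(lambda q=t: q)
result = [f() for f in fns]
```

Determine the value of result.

Step 1: Default arg q=t captures t at each iteration.
Step 2: Each lambda has its own default: 0, 1, ..., 3.
Step 3: result = [0, 1, 2, 3]

The answer is [0, 1, 2, 3].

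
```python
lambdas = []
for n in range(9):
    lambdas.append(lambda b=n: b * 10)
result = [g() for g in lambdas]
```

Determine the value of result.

Step 1: Default arg b=n captures n at each iteration.
Step 2: lambdas[k] has b defaulting to k, returns k * 10.
Step 3: result = [0, 10, 20, 30, 40, 50, 60, 70, 80]

The answer is [0, 10, 20, 30, 40, 50, 60, 70, 80].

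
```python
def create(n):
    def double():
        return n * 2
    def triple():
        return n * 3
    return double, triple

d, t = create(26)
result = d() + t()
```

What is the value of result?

Step 1: Both closures capture the same n = 26.
Step 2: d() = 26 * 2 = 52, t() = 26 * 3 = 78.
Step 3: result = 52 + 78 = 130

The answer is 130.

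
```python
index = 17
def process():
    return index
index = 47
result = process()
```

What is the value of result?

Step 1: index is first set to 17, then reassigned to 47.
Step 2: process() is called after the reassignment, so it looks up the current global index = 47.
Step 3: result = 47

The answer is 47.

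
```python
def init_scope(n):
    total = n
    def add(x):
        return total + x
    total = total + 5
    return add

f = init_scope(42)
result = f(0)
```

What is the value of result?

Step 1: init_scope(42) sets total = 42, then total = 42 + 5 = 47.
Step 2: Closures capture by reference, so add sees total = 47.
Step 3: f(0) returns 47 + 0 = 47

The answer is 47.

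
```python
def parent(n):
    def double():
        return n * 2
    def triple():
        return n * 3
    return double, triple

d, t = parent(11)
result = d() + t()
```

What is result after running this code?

Step 1: Both closures capture the same n = 11.
Step 2: d() = 11 * 2 = 22, t() = 11 * 3 = 33.
Step 3: result = 22 + 33 = 55

The answer is 55.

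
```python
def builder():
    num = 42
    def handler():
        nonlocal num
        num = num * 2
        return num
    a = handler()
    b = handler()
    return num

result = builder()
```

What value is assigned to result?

Step 1: num starts at 42.
Step 2: First handler(): num = 42 * 2 = 84.
Step 3: Second handler(): num = 84 * 2 = 168.
Step 4: result = 168

The answer is 168.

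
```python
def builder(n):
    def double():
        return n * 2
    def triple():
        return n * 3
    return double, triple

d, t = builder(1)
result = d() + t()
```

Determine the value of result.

Step 1: Both closures capture the same n = 1.
Step 2: d() = 1 * 2 = 2, t() = 1 * 3 = 3.
Step 3: result = 2 + 3 = 5

The answer is 5.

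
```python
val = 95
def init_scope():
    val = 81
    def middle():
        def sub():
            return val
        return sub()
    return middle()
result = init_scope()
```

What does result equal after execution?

Step 1: init_scope() defines val = 81. middle() and sub() have no local val.
Step 2: sub() checks local (none), enclosing middle() (none), enclosing init_scope() and finds val = 81.
Step 3: result = 81

The answer is 81.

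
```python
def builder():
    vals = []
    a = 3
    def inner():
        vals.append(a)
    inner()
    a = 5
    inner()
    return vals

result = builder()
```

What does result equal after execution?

Step 1: a = 3. inner() appends current a to vals.
Step 2: First inner(): appends 3. Then a = 5.
Step 3: Second inner(): appends 5 (closure sees updated a). result = [3, 5]

The answer is [3, 5].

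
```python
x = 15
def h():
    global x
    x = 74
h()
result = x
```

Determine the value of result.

Step 1: x = 15 globally.
Step 2: h() declares global x and sets it to 74.
Step 3: After h(), global x = 74. result = 74

The answer is 74.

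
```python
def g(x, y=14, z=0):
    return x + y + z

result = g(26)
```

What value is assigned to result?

Step 1: g(26) uses defaults y = 14, z = 0.
Step 2: Returns 26 + 14 + 0 = 40.
Step 3: result = 40

The answer is 40.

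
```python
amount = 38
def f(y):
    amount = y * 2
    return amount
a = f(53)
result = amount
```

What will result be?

Step 1: Global amount = 38.
Step 2: f(53) creates local amount = 53 * 2 = 106.
Step 3: Global amount unchanged because no global keyword. result = 38

The answer is 38.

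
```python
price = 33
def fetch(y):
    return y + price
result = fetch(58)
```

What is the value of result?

Step 1: price = 33 is defined globally.
Step 2: fetch(58) uses parameter y = 58 and looks up price from global scope = 33.
Step 3: result = 58 + 33 = 91

The answer is 91.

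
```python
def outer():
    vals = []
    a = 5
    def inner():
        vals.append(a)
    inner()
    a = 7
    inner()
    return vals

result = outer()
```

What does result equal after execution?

Step 1: a = 5. inner() appends current a to vals.
Step 2: First inner(): appends 5. Then a = 7.
Step 3: Second inner(): appends 7 (closure sees updated a). result = [5, 7]

The answer is [5, 7].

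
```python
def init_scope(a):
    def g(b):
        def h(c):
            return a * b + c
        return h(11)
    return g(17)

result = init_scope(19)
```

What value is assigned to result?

Step 1: a = 19, b = 17, c = 11.
Step 2: h() computes a * b + c = 19 * 17 + 11 = 334.
Step 3: result = 334

The answer is 334.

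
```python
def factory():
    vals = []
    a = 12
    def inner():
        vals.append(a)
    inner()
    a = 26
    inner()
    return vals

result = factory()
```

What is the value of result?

Step 1: a = 12. inner() appends current a to vals.
Step 2: First inner(): appends 12. Then a = 26.
Step 3: Second inner(): appends 26 (closure sees updated a). result = [12, 26]

The answer is [12, 26].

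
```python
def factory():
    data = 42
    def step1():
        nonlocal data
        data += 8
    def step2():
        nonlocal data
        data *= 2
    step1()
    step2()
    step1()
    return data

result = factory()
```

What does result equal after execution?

Step 1: data = 42.
Step 2: step1(): data = 42 + 8 = 50.
Step 3: step2(): data = 50 * 2 = 100.
Step 4: step1(): data = 100 + 8 = 108. result = 108

The answer is 108.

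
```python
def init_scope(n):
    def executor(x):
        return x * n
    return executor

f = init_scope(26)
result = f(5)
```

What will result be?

Step 1: init_scope(26) creates a closure capturing n = 26.
Step 2: f(5) computes 5 * 26 = 130.
Step 3: result = 130

The answer is 130.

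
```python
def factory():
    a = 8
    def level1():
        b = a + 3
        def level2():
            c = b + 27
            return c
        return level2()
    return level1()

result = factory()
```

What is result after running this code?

Step 1: a = 8. b = a + 3 = 11.
Step 2: c = b + 27 = 11 + 27 = 38.
Step 3: result = 38

The answer is 38.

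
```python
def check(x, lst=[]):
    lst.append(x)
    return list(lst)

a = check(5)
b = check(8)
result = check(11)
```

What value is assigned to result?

Step 1: Default list is shared. list() creates copies for return values.
Step 2: Internal list grows: [5] -> [5, 8] -> [5, 8, 11].
Step 3: result = [5, 8, 11]

The answer is [5, 8, 11].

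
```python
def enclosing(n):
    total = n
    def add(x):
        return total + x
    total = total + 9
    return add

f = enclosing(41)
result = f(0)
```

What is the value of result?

Step 1: enclosing(41) sets total = 41, then total = 41 + 9 = 50.
Step 2: Closures capture by reference, so add sees total = 50.
Step 3: f(0) returns 50 + 0 = 50

The answer is 50.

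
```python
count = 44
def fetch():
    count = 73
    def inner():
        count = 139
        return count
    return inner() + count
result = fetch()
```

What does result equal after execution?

Step 1: fetch() has local count = 73. inner() has local count = 139.
Step 2: inner() returns its local count = 139.
Step 3: fetch() returns 139 + its own count (73) = 212

The answer is 212.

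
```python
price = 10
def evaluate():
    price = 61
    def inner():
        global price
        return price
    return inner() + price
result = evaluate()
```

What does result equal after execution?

Step 1: Global price = 10. evaluate() shadows with local price = 61.
Step 2: inner() uses global keyword, so inner() returns global price = 10.
Step 3: evaluate() returns 10 + 61 = 71

The answer is 71.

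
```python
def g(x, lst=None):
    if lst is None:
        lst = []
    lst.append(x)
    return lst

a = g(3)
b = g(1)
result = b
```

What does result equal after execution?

Step 1: None default with guard creates a NEW list each call.
Step 2: a = [3] (fresh list). b = [1] (another fresh list).
Step 3: result = [1] (this is the fix for mutable default)

The answer is [1].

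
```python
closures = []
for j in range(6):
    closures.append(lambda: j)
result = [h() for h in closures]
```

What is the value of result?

Step 1: All 6 lambdas share the same variable j.
Step 2: After the loop, j = 5.
Step 3: Each call returns 5. result = [5, 5, 5, 5, 5, 5]

The answer is [5, 5, 5, 5, 5, 5].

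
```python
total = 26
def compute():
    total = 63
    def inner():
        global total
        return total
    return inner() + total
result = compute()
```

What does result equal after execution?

Step 1: Global total = 26. compute() shadows with local total = 63.
Step 2: inner() uses global keyword, so inner() returns global total = 26.
Step 3: compute() returns 26 + 63 = 89

The answer is 89.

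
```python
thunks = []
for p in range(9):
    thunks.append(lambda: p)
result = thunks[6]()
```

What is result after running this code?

Step 1: The loop creates 9 lambdas, all referencing the same variable p.
Step 2: After the loop, p = 8 (final value).
Step 3: thunks[6]() looks up p at call time and finds 8. This is the late binding gotcha. result = 8

The answer is 8.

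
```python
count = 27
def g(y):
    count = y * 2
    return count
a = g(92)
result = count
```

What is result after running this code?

Step 1: Global count = 27.
Step 2: g(92) creates local count = 92 * 2 = 184.
Step 3: Global count unchanged because no global keyword. result = 27

The answer is 27.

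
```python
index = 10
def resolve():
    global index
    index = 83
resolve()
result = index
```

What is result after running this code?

Step 1: index = 10 globally.
Step 2: resolve() declares global index and sets it to 83.
Step 3: After resolve(), global index = 83. result = 83

The answer is 83.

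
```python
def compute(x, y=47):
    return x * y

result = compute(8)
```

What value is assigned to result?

Step 1: compute(8) uses default y = 47.
Step 2: Returns 8 * 47 = 376.
Step 3: result = 376

The answer is 376.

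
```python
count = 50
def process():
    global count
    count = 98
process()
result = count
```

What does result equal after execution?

Step 1: count = 50 globally.
Step 2: process() declares global count and sets it to 98.
Step 3: After process(), global count = 98. result = 98

The answer is 98.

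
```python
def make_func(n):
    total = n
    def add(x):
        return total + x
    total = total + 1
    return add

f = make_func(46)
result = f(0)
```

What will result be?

Step 1: make_func(46) sets total = 46, then total = 46 + 1 = 47.
Step 2: Closures capture by reference, so add sees total = 47.
Step 3: f(0) returns 47 + 0 = 47

The answer is 47.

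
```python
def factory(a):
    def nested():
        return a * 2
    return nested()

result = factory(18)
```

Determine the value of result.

Step 1: factory(18) binds parameter a = 18.
Step 2: nested() accesses a = 18 from enclosing scope.
Step 3: result = 18 * 2 = 36

The answer is 36.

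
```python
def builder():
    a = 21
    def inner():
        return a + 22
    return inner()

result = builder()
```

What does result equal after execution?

Step 1: builder() defines a = 21.
Step 2: inner() reads a = 21 from enclosing scope, returns 21 + 22 = 43.
Step 3: result = 43

The answer is 43.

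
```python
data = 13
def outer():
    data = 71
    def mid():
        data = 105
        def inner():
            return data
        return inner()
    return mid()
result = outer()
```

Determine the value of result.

Step 1: Three levels of shadowing: global 13, outer 71, mid 105.
Step 2: inner() finds data = 105 in enclosing mid() scope.
Step 3: result = 105

The answer is 105.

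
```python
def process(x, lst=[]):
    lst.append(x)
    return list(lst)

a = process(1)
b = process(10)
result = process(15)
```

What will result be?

Step 1: Default list is shared. list() creates copies for return values.
Step 2: Internal list grows: [1] -> [1, 10] -> [1, 10, 15].
Step 3: result = [1, 10, 15]

The answer is [1, 10, 15].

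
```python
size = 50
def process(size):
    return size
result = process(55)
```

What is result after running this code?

Step 1: Global size = 50.
Step 2: process(55) takes parameter size = 55, which shadows the global.
Step 3: result = 55

The answer is 55.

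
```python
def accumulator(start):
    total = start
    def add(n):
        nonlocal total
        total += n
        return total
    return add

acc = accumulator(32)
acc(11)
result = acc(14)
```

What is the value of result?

Step 1: accumulator(32) creates closure with total = 32.
Step 2: First acc(11): total = 32 + 11 = 43.
Step 3: Second acc(14): total = 43 + 14 = 57. result = 57

The answer is 57.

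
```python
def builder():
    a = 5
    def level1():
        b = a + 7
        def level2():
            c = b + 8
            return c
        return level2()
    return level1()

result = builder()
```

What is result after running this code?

Step 1: a = 5. b = a + 7 = 12.
Step 2: c = b + 8 = 12 + 8 = 20.
Step 3: result = 20

The answer is 20.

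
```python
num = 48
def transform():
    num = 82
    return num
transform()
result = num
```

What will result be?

Step 1: num = 48 globally.
Step 2: transform() creates a LOCAL num = 82 (no global keyword!).
Step 3: The global num is unchanged. result = 48

The answer is 48.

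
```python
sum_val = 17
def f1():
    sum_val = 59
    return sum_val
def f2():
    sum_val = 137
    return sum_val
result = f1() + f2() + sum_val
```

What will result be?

Step 1: Each function shadows global sum_val with its own local.
Step 2: f1() returns 59, f2() returns 137.
Step 3: Global sum_val = 17 is unchanged. result = 59 + 137 + 17 = 213

The answer is 213.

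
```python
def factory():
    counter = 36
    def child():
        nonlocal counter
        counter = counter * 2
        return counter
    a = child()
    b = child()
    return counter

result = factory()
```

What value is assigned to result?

Step 1: counter starts at 36.
Step 2: First child(): counter = 36 * 2 = 72.
Step 3: Second child(): counter = 72 * 2 = 144.
Step 4: result = 144

The answer is 144.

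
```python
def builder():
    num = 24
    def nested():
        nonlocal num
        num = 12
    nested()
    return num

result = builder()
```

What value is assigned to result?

Step 1: builder() sets num = 24.
Step 2: nested() uses nonlocal to reassign num = 12.
Step 3: result = 12

The answer is 12.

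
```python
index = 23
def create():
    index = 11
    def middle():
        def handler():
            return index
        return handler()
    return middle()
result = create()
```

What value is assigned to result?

Step 1: create() defines index = 11. middle() and handler() have no local index.
Step 2: handler() checks local (none), enclosing middle() (none), enclosing create() and finds index = 11.
Step 3: result = 11

The answer is 11.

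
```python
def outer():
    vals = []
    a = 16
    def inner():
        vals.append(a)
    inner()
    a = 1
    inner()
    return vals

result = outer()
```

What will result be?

Step 1: a = 16. inner() appends current a to vals.
Step 2: First inner(): appends 16. Then a = 1.
Step 3: Second inner(): appends 1 (closure sees updated a). result = [16, 1]

The answer is [16, 1].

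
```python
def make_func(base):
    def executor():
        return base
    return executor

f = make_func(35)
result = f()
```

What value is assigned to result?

Step 1: make_func(35) creates closure capturing base = 35.
Step 2: f() returns the captured base = 35.
Step 3: result = 35

The answer is 35.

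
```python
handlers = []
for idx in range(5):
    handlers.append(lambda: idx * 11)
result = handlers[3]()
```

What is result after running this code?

Step 1: All lambdas reference the same variable idx (late binding).
Step 2: After the loop, idx = 4. Every lambda returns idx * 11.
Step 3: handlers[3]() = 4 * 11 = 44

The answer is 44.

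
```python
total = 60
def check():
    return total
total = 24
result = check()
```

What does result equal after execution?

Step 1: total is first set to 60, then reassigned to 24.
Step 2: check() is called after the reassignment, so it looks up the current global total = 24.
Step 3: result = 24

The answer is 24.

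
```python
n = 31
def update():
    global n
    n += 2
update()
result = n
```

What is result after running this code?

Step 1: n = 31 globally.
Step 2: update() modifies global n: n += 2 = 33.
Step 3: result = 33

The answer is 33.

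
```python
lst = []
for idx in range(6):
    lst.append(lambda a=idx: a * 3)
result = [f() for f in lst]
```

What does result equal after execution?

Step 1: Default arg a=idx captures idx at each iteration.
Step 2: lst[k] has a defaulting to k, returns k * 3.
Step 3: result = [0, 3, 6, 9, 12, 15]

The answer is [0, 3, 6, 9, 12, 15].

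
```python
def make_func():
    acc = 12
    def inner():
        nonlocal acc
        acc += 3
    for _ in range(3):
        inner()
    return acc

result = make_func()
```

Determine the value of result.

Step 1: acc = 12.
Step 2: inner() is called 3 times in a loop, each adding 3 via nonlocal.
Step 3: acc = 12 + 3 * 3 = 21

The answer is 21.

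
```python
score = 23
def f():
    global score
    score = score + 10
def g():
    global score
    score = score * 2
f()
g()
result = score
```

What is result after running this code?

Step 1: score = 23.
Step 2: f() adds 10: score = 23 + 10 = 33.
Step 3: g() doubles: score = 33 * 2 = 66.
Step 4: result = 66

The answer is 66.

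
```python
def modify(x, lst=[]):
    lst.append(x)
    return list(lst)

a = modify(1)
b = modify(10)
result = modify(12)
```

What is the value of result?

Step 1: Default list is shared. list() creates copies for return values.
Step 2: Internal list grows: [1] -> [1, 10] -> [1, 10, 12].
Step 3: result = [1, 10, 12]

The answer is [1, 10, 12].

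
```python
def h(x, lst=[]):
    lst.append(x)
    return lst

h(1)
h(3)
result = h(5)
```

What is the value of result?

Step 1: Mutable default argument gotcha! The list [] is created once.
Step 2: Each call appends to the SAME list: [1], [1, 3], [1, 3, 5].
Step 3: result = [1, 3, 5]

The answer is [1, 3, 5].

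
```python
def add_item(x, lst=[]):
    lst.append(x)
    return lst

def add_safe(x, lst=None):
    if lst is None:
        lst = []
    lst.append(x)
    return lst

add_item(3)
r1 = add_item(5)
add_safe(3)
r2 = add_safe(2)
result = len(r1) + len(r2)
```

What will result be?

Step 1: add_item shares mutable default: after 2 calls, lst = [3, 5], len = 2.
Step 2: add_safe creates fresh list each time: r2 = [2], len = 1.
Step 3: result = 2 + 1 = 3

The answer is 3.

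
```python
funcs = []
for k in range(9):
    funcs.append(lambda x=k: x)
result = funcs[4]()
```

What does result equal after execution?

Step 1: Default argument x=k captures k's value at each iteration.
Step 2: funcs[4] captured x = 4 when k was 4.
Step 3: result = 4

The answer is 4.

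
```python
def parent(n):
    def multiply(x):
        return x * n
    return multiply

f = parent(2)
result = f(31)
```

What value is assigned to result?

Step 1: parent(2) returns multiply closure with n = 2.
Step 2: f(31) computes 31 * 2 = 62.
Step 3: result = 62

The answer is 62.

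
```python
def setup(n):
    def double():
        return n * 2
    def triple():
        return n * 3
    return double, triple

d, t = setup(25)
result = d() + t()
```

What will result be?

Step 1: Both closures capture the same n = 25.
Step 2: d() = 25 * 2 = 50, t() = 25 * 3 = 75.
Step 3: result = 50 + 75 = 125

The answer is 125.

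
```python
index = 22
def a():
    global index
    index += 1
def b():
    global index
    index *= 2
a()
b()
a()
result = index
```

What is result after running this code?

Step 1: index = 22.
Step 2: a(): index = 22 + 1 = 23.
Step 3: b(): index = 23 * 2 = 46.
Step 4: a(): index = 46 + 1 = 47

The answer is 47.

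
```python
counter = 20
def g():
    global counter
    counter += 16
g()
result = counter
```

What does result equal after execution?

Step 1: counter = 20 globally.
Step 2: g() modifies global counter: counter += 16 = 36.
Step 3: result = 36

The answer is 36.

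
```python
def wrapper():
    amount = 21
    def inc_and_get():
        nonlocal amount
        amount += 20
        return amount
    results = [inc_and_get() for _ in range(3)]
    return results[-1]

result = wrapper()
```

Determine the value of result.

Step 1: amount = 21.
Step 2: Three calls to inc_and_get(), each adding 20.
Step 3: Last value = 21 + 20 * 3 = 81

The answer is 81.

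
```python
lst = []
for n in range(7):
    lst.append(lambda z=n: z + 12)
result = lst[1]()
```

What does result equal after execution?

Step 1: Default argument z=n captures n's value at definition time.
Step 2: lst[1] was defined when n = 1, so z defaults to 1.
Step 3: result = 1 + 12 = 13 (default arg fixes the late binding issue)

The answer is 13.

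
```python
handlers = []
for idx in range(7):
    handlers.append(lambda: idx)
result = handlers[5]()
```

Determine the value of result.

Step 1: The loop creates 7 lambdas, all referencing the same variable idx.
Step 2: After the loop, idx = 6 (final value).
Step 3: handlers[5]() looks up idx at call time and finds 6. This is the late binding gotcha. result = 6

The answer is 6.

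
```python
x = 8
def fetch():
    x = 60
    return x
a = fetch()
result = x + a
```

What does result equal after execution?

Step 1: Global x = 8. fetch() returns local x = 60.
Step 2: a = 60. Global x still = 8.
Step 3: result = 8 + 60 = 68

The answer is 68.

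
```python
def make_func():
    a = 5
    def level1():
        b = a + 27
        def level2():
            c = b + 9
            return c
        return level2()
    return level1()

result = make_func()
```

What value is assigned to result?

Step 1: a = 5. b = a + 27 = 32.
Step 2: c = b + 9 = 32 + 9 = 41.
Step 3: result = 41

The answer is 41.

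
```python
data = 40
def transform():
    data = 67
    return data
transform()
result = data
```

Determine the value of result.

Step 1: data = 40 globally.
Step 2: transform() creates a LOCAL data = 67 (no global keyword!).
Step 3: The global data is unchanged. result = 40

The answer is 40.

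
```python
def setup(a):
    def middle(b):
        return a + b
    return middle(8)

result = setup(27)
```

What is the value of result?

Step 1: setup(27) passes a = 27.
Step 2: middle(8) has b = 8, reads a = 27 from enclosing.
Step 3: result = 27 + 8 = 35

The answer is 35.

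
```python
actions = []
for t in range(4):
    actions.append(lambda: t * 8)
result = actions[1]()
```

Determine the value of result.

Step 1: All lambdas reference the same variable t (late binding).
Step 2: After the loop, t = 3. Every lambda returns t * 8.
Step 3: actions[1]() = 3 * 8 = 24

The answer is 24.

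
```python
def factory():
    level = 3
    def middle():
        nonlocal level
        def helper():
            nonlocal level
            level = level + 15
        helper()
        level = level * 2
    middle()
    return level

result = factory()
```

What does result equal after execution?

Step 1: level = 3.
Step 2: helper() adds 15: level = 3 + 15 = 18.
Step 3: middle() doubles: level = 18 * 2 = 36.
Step 4: result = 36

The answer is 36.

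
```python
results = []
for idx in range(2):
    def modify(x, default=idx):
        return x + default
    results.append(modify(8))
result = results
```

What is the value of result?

Step 1: Default argument default=idx is evaluated at function definition time.
Step 2: Each iteration creates modify with default = current idx value.
Step 3: modify(8) returns 8 + default. results = [8, 9]

The answer is [8, 9].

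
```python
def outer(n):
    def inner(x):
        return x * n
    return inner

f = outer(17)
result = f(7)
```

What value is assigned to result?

Step 1: outer(17) creates a closure capturing n = 17.
Step 2: f(7) computes 7 * 17 = 119.
Step 3: result = 119

The answer is 119.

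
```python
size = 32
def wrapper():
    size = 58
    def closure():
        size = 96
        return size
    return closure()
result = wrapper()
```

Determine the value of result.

Step 1: Three scopes define size: global (32), wrapper (58), closure (96).
Step 2: closure() has its own local size = 96, which shadows both enclosing and global.
Step 3: result = 96 (local wins in LEGB)

The answer is 96.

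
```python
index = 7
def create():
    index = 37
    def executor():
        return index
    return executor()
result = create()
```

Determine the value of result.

Step 1: index = 7 globally, but create() defines index = 37 locally.
Step 2: executor() looks up index. Not in local scope, so checks enclosing scope (create) and finds index = 37.
Step 3: result = 37

The answer is 37.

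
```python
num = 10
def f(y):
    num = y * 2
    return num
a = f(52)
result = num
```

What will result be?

Step 1: Global num = 10.
Step 2: f(52) creates local num = 52 * 2 = 104.
Step 3: Global num unchanged because no global keyword. result = 10

The answer is 10.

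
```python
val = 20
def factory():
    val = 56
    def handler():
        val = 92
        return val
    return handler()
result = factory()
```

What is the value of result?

Step 1: Three scopes define val: global (20), factory (56), handler (92).
Step 2: handler() has its own local val = 92, which shadows both enclosing and global.
Step 3: result = 92 (local wins in LEGB)

The answer is 92.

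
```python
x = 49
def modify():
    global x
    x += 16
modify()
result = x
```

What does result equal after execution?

Step 1: x = 49 globally.
Step 2: modify() modifies global x: x += 16 = 65.
Step 3: result = 65

The answer is 65.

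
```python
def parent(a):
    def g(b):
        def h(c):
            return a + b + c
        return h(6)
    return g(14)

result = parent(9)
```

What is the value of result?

Step 1: a = 9, b = 14, c = 6 across three nested scopes.
Step 2: h() accesses all three via LEGB rule.
Step 3: result = 9 + 14 + 6 = 29

The answer is 29.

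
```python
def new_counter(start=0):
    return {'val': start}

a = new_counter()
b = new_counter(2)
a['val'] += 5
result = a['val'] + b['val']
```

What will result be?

Step 1: new_counter() returns a new dict each call (immutable default 0).
Step 2: a = {'val': 0}, b = {'val': 2}.
Step 3: a['val'] += 5 = 5. result = 5 + 2 = 7

The answer is 7.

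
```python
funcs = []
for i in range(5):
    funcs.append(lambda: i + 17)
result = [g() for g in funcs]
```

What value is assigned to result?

Step 1: All lambdas capture i by reference. After the loop, i = 4.
Step 2: Each call returns 4 + 17 = 21.
Step 3: result = [21, 21, 21, 21, 21]

The answer is [21, 21, 21, 21, 21].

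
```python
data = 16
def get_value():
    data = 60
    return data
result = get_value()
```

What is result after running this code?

Step 1: Global data = 16.
Step 2: get_value() creates local data = 60, shadowing the global.
Step 3: Returns local data = 60. result = 60

The answer is 60.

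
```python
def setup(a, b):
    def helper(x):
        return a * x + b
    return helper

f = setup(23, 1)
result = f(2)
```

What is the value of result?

Step 1: setup(23, 1) captures a = 23, b = 1.
Step 2: f(2) computes 23 * 2 + 1 = 47.
Step 3: result = 47

The answer is 47.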